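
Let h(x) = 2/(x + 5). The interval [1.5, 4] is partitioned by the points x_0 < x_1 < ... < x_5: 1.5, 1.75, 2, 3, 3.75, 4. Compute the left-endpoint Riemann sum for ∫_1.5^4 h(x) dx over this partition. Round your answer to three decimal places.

Subinterval widths: 0.25, 0.25, 1, 0.75, 0.25.
Left endpoints: 1.5, 1.75, 2, 3, 3.75.
h(1.5) = 4/13, h(1.75) = 8/27, h(2) = 2/7, h(3) = 0.25, h(3.75) = 8/35.
Sum = Σ Δx_i · h(x_i).
Sum ≈ 0.681.

0.681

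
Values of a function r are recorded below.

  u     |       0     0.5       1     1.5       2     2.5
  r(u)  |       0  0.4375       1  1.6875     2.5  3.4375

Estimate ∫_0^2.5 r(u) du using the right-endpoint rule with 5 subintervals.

4.53125

Δu = 0.5.
Sum = 0.5·[0.4375 + 1 + 1.6875 + 2.5 + 3.4375] = 4.53125.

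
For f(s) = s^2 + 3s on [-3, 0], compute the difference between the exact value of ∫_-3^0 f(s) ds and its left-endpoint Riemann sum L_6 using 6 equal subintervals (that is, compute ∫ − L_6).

Exact integral: ∫_-3^0 f(s) ds = -4.5.
L_6 = -4.375.
Error = -4.5 − (-4.375) = -0.125.

-0.125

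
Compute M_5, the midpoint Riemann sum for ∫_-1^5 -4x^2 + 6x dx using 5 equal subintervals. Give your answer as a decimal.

Δx = (5 − (-1))/5 = 1.2.
Midpoints: -0.4, 0.8, 2, 3.2, 4.4.
f(-0.4) = -3.04, f(0.8) = 2.24, f(2) = -4, f(3.2) = -21.76, f(4.4) = -51.04.
Sum = Δx · [f(-0.4) + f(0.8) + f(2) + f(3.2) + f(4.4)].
Sum = -93.12.

-93.12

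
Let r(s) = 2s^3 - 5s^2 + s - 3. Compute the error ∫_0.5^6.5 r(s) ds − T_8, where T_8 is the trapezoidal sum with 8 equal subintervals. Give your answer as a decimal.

Exact integral: ∫_0.5^6.5 r(s) ds = 438.
T_8 = 447.
Error = 438 − 447 = -9.

-9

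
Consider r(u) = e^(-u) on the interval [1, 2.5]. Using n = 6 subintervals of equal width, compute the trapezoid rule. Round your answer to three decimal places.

0.287

Δu = (2.5 − 1)/6 = 0.25.
r(1) ≈ 0.368, r(1.25) ≈ 0.287, r(1.5) ≈ 0.223, r(1.75) ≈ 0.174, r(2) ≈ 0.135, r(2.25) ≈ 0.105, r(2.5) ≈ 0.082.
T_6 = (Δu/2)·[r(u_0) + 2r(u_1) + ... + 2r(u_{5}) + r(u_6)].
Sum ≈ 0.287.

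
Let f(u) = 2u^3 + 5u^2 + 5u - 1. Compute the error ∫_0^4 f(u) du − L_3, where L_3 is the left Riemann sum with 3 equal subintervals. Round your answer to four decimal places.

Exact integral: ∫_0^4 f(u) du ≈ 270.666667.
L_3 ≈ 138.814815.
Error ≈ 270.666667 − 138.814815 ≈ 131.8519.

131.8519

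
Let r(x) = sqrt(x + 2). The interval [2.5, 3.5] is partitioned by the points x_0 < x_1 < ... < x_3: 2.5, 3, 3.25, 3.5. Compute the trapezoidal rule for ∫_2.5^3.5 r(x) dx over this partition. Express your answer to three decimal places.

2.235

Subinterval widths: 0.5, 0.25, 0.25.
r(2.5) ≈ 2.121, r(3) ≈ 2.236, r(3.25) ≈ 2.291, r(3.5) ≈ 2.345.
On each subinterval the trapezoid contributes (Δx_i/2)·[r(x_{i-1}) + r(x_i)].
Sum ≈ 2.235.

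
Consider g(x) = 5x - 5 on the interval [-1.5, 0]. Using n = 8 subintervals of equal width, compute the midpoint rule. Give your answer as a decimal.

-13.125

Δx = (0 − (-1.5))/8 = 0.1875.
Midpoints: -1.40625, -1.21875, -1.03125, -0.84375, -0.65625, -0.46875, -0.28125, -0.09375.
g(-1.40625) = -12.03125, g(-1.21875) = -11.09375, g(-1.03125) = -10.15625, g(-0.84375) = -9.21875, g(-0.65625) = -8.28125, g(-0.46875) = -7.34375, g(-0.28125) = -6.40625, g(-0.09375) = -5.46875.
Sum = Δx · [g(-1.40625) + g(-1.21875) + g(-1.03125) + ...].
Sum = -13.125.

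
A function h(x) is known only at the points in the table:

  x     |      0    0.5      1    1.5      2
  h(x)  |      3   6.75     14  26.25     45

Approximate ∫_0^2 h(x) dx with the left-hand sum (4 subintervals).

Δx = 0.5.
Sum = 0.5·[3 + 6.75 + 14 + 26.25] = 25.

25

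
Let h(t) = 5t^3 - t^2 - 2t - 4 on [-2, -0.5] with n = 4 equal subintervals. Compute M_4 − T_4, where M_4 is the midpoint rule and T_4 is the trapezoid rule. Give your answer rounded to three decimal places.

M_4 ≈ -24.44971.
T_4 ≈ -25.49121.
M_4 − T_4 ≈ 1.042.

1.042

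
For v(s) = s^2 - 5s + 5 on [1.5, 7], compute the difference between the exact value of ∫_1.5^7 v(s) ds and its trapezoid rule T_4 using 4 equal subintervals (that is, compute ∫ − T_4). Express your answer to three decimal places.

Exact integral: ∫_1.5^7 v(s) ds ≈ 23.83333.
T_4 = 25.56640625.
Error ≈ 23.83333 − 25.56640625 ≈ -1.733.

-1.733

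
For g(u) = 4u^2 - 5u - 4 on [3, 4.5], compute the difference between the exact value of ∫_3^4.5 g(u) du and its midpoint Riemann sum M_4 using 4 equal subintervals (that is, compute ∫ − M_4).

Exact integral: ∫_3^4.5 g(u) du = 51.375.
M_4 = 51.3046875.
Error = 51.375 − 51.3046875 = 0.0703125.

0.0703125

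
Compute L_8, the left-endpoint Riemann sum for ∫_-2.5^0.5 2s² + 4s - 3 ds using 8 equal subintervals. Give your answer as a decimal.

Δs = (0.5 − (-2.5))/8 = 0.375.
Left endpoints: -2.5, -2.125, -1.75, -1.375, -1, -0.625, -0.25, 0.125.
f(-2.5) = -0.5, f(-2.125) = -2.46875, f(-1.75) = -3.875, f(-1.375) = -4.71875, f(-1) = -5, f(-0.625) = -4.71875, f(-0.25) = -3.875, f(0.125) = -2.46875.
Sum = Δs · [f(-2.5) + f(-2.125) + f(-1.75) + ...].
Sum = -10.359375.

-10.359375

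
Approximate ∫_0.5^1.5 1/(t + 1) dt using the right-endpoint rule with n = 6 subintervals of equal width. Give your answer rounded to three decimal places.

Δt = (1.5 − 0.5)/6 = 1/6.
Right endpoints: 2/3, 5/6, 1, 7/6, 4/3, 1.5.
f(2/3) = 0.6, f(5/6) = 6/11, f(1) = 0.5, f(7/6) = 6/13, f(4/3) = 3/7, f(1.5) = 0.4.
Sum = Δt · [f(2/3) + f(5/6) + f(1) + ...].
Sum ≈ 0.489.

0.489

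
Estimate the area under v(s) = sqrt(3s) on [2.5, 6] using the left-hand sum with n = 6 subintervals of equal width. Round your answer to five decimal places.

Δs = (6 − 2.5)/6 = 7/12.
Left endpoints: 2.5, 37/12, 11/3, 4.25, 29/6, 65/12.
v(2.5) ≈ 2.73861, v(37/12) ≈ 3.04138, v(11/3) ≈ 3.31662, v(4.25) ≈ 3.57071, v(29/6) ≈ 3.80789, v(65/12) ≈ 4.03113.
Sum = Δs · [v(2.5) + v(37/12) + v(11/3) + ...].
Sum ≈ 11.96204.

11.96204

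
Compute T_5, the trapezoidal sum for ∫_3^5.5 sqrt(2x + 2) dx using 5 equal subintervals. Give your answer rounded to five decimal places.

Δx = (5.5 − 3)/5 = 0.5.
f(3) ≈ 2.82843, f(3.5) ≈ 3.00000, f(4) ≈ 3.16228, f(4.5) ≈ 3.31662, f(5) ≈ 3.46410, f(5.5) ≈ 3.60555.
T_5 = (Δx/2)·[f(x_0) + 2f(x_1) + ... + 2f(x_{4}) + f(x_5)].
Sum ≈ 8.08000.

8.08000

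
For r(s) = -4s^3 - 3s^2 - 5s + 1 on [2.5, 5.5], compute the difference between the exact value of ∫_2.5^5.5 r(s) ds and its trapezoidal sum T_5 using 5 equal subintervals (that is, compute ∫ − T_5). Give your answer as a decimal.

9.18

Exact integral: ∫_2.5^5.5 r(s) ds = -1083.75.
T_5 = -1092.93.
Error = -1083.75 − (-1092.93) = 9.18.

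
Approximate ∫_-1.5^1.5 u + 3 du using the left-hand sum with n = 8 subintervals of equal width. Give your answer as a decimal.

8.4375

Δu = (1.5 − (-1.5))/8 = 0.375.
Left endpoints: -1.5, -1.125, -0.75, -0.375, 0, 0.375, 0.75, 1.125.
f(-1.5) = 1.5, f(-1.125) = 1.875, f(-0.75) = 2.25, f(-0.375) = 2.625, f(0) = 3, f(0.375) = 3.375, f(0.75) = 3.75, f(1.125) = 4.125.
Sum = Δu · [f(-1.5) + f(-1.125) + f(-0.75) + ...].
Sum = 8.4375.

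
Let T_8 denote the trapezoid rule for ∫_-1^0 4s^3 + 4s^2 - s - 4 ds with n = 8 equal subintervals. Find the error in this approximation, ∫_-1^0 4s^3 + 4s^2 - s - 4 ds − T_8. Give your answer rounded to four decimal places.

0.0052

Exact integral: ∫_-1^0 f(s) ds ≈ -3.166667.
T_8 = -3.171875.
Error ≈ -3.166667 − (-3.171875) ≈ 0.0052.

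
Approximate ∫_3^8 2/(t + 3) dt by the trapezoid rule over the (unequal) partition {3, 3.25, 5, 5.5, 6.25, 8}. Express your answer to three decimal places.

1.219

Subinterval widths: 0.25, 1.75, 0.5, 0.75, 1.75.
f(3) = 1/3, f(3.25) = 0.32, f(5) = 0.25, f(5.5) = 4/17, f(6.25) = 8/37, f(8) = 2/11.
On each subinterval the trapezoid contributes (Δt_i/2)·[f(t_{i-1}) + f(t_i)].
Sum ≈ 1.219.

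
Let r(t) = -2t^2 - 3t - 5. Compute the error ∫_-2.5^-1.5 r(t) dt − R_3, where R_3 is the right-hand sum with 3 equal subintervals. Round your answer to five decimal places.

Exact integral: ∫_-2.5^-1.5 r(t) dt ≈ -7.1666667.
R_3 ≈ -6.3703704.
Error ≈ -7.1666667 − (-6.3703704) ≈ -0.79630.

-0.79630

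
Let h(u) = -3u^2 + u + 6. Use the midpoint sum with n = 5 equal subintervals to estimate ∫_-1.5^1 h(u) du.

10.15625

Δu = (1 − (-1.5))/5 = 0.5.
Midpoints: -1.25, -0.75, -0.25, 0.25, 0.75.
h(-1.25) = 0.0625, h(-0.75) = 3.5625, h(-0.25) = 5.5625, h(0.25) = 6.0625, h(0.75) = 5.0625.
Sum = Δu · [h(-1.25) + h(-0.75) + h(-0.25) + h(0.25) + h(0.75)].
Sum = 10.15625.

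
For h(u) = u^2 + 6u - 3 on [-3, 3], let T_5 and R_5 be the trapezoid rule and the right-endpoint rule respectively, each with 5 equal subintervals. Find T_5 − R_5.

T_5 = 1.44.
R_5 = 23.04.
T_5 − R_5 = -21.6.

-21.6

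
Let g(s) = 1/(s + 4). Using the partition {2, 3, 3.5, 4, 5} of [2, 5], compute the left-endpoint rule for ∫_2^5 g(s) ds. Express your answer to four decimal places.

Subinterval widths: 1, 0.5, 0.5, 1.
Left endpoints: 2, 3, 3.5, 4.
g(2) = 1/6, g(3) = 1/7, g(3.5) = 2/15, g(4) = 0.125.
Sum = Σ Δs_i · g(s_i).
Sum ≈ 0.4298.

0.4298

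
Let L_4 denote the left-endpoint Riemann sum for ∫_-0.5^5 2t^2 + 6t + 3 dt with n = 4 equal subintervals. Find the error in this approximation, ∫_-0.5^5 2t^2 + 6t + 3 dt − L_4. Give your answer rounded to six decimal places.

53.252604

Exact integral: ∫_-0.5^5 f(t) dt ≈ 174.16666667.
L_4 = 120.9140625.
Error ≈ 174.16666667 − 120.9140625 ≈ 53.252604.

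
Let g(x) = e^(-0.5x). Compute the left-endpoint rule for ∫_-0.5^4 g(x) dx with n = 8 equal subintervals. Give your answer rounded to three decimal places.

Δx = (4 − (-0.5))/8 = 0.5625.
Left endpoints: -0.5, 0.0625, 0.625, 1.1875, 1.75, 2.3125, 2.875, 3.4375.
g(-0.5) ≈ 1.284, g(0.0625) ≈ 0.969, g(0.625) ≈ 0.732, g(1.1875) ≈ 0.552, g(1.75) ≈ 0.417, g(2.3125) ≈ 0.315, g(2.875) ≈ 0.238, g(3.4375) ≈ 0.179.
Sum = Δx · [g(-0.5) + g(0.0625) + g(0.625) + ...].
Sum ≈ 2.636.

2.636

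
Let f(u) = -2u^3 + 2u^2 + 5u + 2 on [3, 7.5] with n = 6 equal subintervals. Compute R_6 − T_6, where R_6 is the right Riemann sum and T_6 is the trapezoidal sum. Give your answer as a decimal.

-252.28125

R_6 = -1415.8828125.
T_6 = -1163.6015625.
R_6 − T_6 = -252.28125.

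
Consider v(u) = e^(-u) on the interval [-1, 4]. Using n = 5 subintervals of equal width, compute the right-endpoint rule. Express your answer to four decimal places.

Δu = (4 − (-1))/5 = 1.
Right endpoints: 0, 1, 2, 3, 4.
v(0) ≈ 1.0000, v(1) ≈ 0.3679, v(2) ≈ 0.1353, v(3) ≈ 0.0498, v(4) ≈ 0.0183.
Sum = Δu · [v(0) + v(1) + v(2) + v(3) + v(4)].
Sum ≈ 1.5713.

1.5713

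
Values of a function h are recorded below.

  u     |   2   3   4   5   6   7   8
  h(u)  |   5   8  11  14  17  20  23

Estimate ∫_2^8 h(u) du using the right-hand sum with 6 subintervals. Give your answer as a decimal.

Δu = 1.
Sum = 1·[8 + 11 + 14 + 17 + 20 + 23] = 93.

93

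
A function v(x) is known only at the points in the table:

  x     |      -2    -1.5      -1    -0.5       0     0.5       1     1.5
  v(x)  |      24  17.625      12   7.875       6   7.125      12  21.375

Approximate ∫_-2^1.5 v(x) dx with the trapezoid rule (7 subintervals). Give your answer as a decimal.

Δx = 0.5.
T_7 = (0.5/2)·[24 + 2·17.625 + 2·12 + 2·7.875 + 2·6 + 2·7.125 + 2·12 + 21.375] = 42.65625.

42.65625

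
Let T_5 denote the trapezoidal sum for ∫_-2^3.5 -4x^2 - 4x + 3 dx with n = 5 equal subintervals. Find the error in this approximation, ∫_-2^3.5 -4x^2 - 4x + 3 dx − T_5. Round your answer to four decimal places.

Exact integral: ∫_-2^3.5 f(x) dx ≈ -67.833333.
T_5 = -72.27.
Error ≈ -67.833333 − (-72.27) ≈ 4.4367.

4.4367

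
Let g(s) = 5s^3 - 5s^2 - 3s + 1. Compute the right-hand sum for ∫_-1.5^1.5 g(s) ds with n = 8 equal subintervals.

Δs = (1.5 − (-1.5))/8 = 0.375.
Right endpoints: -1.125, -0.75, -0.375, 0, 0.375, 0.75, 1.125, 1.5.
g(-1.125) = -4645/512, g(-0.75) = -1.671875, g(-0.375) = 593/512, g(0) = 1, g(0.375) = -289/512, g(0.75) = -1.953125, g(1.125) = -811/512, g(1.5) = 2.125.
Sum = Δs · [g(-1.125) + g(-0.75) + g(-0.375) + ...].
Sum = -3.9609375.

-3.9609375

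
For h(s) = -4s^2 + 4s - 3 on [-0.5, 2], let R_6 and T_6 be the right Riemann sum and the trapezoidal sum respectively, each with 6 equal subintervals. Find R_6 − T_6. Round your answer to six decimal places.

R_6 ≈ -12.16435185.
T_6 ≈ -11.12268519.
R_6 − T_6 ≈ -1.041667.

-1.041667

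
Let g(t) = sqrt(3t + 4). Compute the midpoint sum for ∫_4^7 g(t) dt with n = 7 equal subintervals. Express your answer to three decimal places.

13.556

Δt = (7 − 4)/7 = 3/7.
Midpoints: 59/14, 65/14, 71/14, 5.5, 83/14, 89/14, 95/14.
g(59/14) ≈ 4.080, g(65/14) ≈ 4.234, g(71/14) ≈ 4.383, g(5.5) ≈ 4.528, g(83/14) ≈ 4.668, g(89/14) ≈ 4.803, g(95/14) ≈ 4.935.
Sum = Δt · [g(59/14) + g(65/14) + g(71/14) + ...].
Sum ≈ 13.556.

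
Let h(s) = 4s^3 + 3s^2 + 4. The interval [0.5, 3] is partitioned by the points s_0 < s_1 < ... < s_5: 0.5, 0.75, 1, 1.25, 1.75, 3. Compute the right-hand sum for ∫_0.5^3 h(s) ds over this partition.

199.78125

Subinterval widths: 0.25, 0.25, 0.25, 0.5, 1.25.
Right endpoints: 0.75, 1, 1.25, 1.75, 3.
h(0.75) = 7.375, h(1) = 11, h(1.25) = 16.5, h(1.75) = 34.625, h(3) = 139.
Sum = Σ Δs_i · h(s_i).
Sum = 199.78125.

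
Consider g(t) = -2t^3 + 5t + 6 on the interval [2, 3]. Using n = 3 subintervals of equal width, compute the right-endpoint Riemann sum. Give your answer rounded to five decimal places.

Δt = (3 − 2)/3 = 1/3.
Right endpoints: 7/3, 8/3, 3.
g(7/3) = -209/27, g(8/3) = -502/27, g(3) = -33.
Sum = Δt · [g(7/3) + g(8/3) + g(3)].
Sum ≈ -19.77778.

-19.77778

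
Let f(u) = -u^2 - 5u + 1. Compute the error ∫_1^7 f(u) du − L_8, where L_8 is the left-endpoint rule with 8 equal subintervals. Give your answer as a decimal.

Exact integral: ∫_1^7 f(u) du = -228.
L_8 = -199.3125.
Error = -228 − (-199.3125) = -28.6875.

-28.6875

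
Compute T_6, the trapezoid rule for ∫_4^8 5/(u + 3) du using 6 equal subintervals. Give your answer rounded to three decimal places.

2.262

Δu = (8 − 4)/6 = 2/3.
f(4) = 5/7, f(14/3) = 15/23, f(16/3) = 0.6, f(6) = 5/9, f(20/3) = 15/29, f(22/3) = 15/31, f(8) = 5/11.
T_6 = (Δu/2)·[f(u_0) + 2f(u_1) + ... + 2f(u_{5}) + f(u_6)].
Sum ≈ 2.262.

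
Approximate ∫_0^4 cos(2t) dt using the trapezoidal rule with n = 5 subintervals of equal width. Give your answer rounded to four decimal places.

Δt = (4 − 0)/5 = 0.8.
f(0) ≈ 1.0000, f(0.8) ≈ -0.0292, f(1.6) ≈ -0.9983, f(2.4) ≈ 0.0875, f(3.2) ≈ 0.9932, f(4) ≈ -0.1455.
T_5 = (Δt/2)·[f(t_0) + 2f(t_1) + ... + 2f(t_{4}) + f(t_5)].
Sum ≈ 0.3844.

0.3844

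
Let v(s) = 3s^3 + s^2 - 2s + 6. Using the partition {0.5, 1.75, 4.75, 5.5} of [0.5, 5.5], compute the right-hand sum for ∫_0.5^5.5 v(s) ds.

Subinterval widths: 1.25, 3, 0.75.
Right endpoints: 1.75, 4.75, 5.5.
v(1.75) = 21.640625, v(4.75) = 340.578125, v(5.5) = 524.375.
Sum = Σ Δs_i · v(s_i).
Sum = 1442.06640625.

1442.06640625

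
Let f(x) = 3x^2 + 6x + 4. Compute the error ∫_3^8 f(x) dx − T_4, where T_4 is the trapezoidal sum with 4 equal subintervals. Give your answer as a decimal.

Exact integral: ∫_3^8 f(x) dx = 670.
T_4 = 673.90625.
Error = 670 − 673.90625 = -3.90625.

-3.90625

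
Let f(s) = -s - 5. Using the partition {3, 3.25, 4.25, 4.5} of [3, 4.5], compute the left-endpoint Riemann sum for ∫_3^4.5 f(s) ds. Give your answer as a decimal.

Subinterval widths: 0.25, 1, 0.25.
Left endpoints: 3, 3.25, 4.25.
f(3) = -8, f(3.25) = -8.25, f(4.25) = -9.25.
Sum = Σ Δs_i · f(s_i).
Sum = -12.5625.

-12.5625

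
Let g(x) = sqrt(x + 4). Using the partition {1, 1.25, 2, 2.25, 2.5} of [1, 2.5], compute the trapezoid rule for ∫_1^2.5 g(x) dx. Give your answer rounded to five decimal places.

3.59359

Subinterval widths: 0.25, 0.75, 0.25, 0.25.
g(1) ≈ 2.23607, g(1.25) ≈ 2.29129, g(2) ≈ 2.44949, g(2.25) ≈ 2.50000, g(2.5) ≈ 2.54951.
On each subinterval the trapezoid contributes (Δx_i/2)·[g(x_{i-1}) + g(x_i)].
Sum ≈ 3.59359.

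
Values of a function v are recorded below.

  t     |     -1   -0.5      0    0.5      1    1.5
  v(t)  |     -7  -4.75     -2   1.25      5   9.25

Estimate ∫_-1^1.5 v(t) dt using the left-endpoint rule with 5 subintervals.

-3.75

Δt = 0.5.
Sum = 0.5·[(-7) + (-4.75) + (-2) + 1.25 + 5] = -3.75.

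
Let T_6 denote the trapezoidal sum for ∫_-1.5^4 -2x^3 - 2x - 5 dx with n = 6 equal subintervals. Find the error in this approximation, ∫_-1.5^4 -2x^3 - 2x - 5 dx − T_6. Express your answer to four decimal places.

5.7769

Exact integral: ∫_-1.5^4 f(x) dx = -166.71875.
T_6 ≈ -172.495660.
Error ≈ -166.71875 − (-172.495660) ≈ 5.7769.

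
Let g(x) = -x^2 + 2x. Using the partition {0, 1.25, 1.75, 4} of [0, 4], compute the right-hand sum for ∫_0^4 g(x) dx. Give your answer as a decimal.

-16.609375

Subinterval widths: 1.25, 0.5, 2.25.
Right endpoints: 1.25, 1.75, 4.
g(1.25) = 0.9375, g(1.75) = 0.4375, g(4) = -8.
Sum = Σ Δx_i · g(x_i).
Sum = -16.609375.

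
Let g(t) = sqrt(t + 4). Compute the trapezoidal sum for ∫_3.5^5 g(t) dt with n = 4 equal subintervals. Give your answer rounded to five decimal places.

4.30675

Δt = (5 − 3.5)/4 = 0.375.
g(3.5) ≈ 2.73861, g(3.875) ≈ 2.80624, g(4.25) ≈ 2.87228, g(4.625) ≈ 2.93684, g(5) ≈ 3.00000.
T_4 = (Δt/2)·[g(t_0) + 2g(t_1) + 2g(t_2) + 2g(t_3) + g(t_4)].
Sum ≈ 4.30675.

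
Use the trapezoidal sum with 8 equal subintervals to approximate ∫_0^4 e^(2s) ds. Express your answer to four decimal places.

Δs = (4 − 0)/8 = 0.5.
f(0) ≈ 1.0000, f(0.5) ≈ 2.7183, f(1) ≈ 7.3891, f(1.5) ≈ 20.0855, f(2) ≈ 54.5982, f(2.5) ≈ 148.4132, f(3) ≈ 403.4288, f(3.5) ≈ 1096.6332, f(4) ≈ 2980.9580.
T_8 = (Δs/2)·[f(s_0) + 2f(s_1) + ... + 2f(s_{7}) + f(s_8)].
Sum ≈ 1612.1226.

1612.1226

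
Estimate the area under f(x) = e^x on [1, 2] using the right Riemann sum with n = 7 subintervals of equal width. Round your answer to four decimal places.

5.0123

Δx = (2 − 1)/7 = 1/7.
Right endpoints: 8/7, 9/7, 10/7, 11/7, 12/7, 13/7, 2.
f(8/7) ≈ 3.1357, f(9/7) ≈ 3.6173, f(10/7) ≈ 4.1727, f(11/7) ≈ 4.8135, f(12/7) ≈ 5.5527, f(13/7) ≈ 6.4054, f(2) ≈ 7.3891.
Sum = Δx · [f(8/7) + f(9/7) + f(10/7) + ...].
Sum ≈ 5.0123.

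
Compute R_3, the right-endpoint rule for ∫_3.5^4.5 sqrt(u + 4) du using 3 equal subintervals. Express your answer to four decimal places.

2.8573

Δu = (4.5 − 3.5)/3 = 1/3.
Right endpoints: 23/6, 25/6, 4.5.
f(23/6) ≈ 2.7988, f(25/6) ≈ 2.8577, f(4.5) ≈ 2.9155.
Sum = Δu · [f(23/6) + f(25/6) + f(4.5)].
Sum ≈ 2.8573.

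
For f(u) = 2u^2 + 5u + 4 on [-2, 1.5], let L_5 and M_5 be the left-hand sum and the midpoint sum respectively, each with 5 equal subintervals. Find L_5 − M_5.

-4.0425

L_5 = 12.88.
M_5 = 16.9225.
L_5 − M_5 = -4.0425.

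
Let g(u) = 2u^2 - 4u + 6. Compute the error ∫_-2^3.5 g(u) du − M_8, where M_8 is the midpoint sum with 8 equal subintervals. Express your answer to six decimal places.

Exact integral: ∫_-2^3.5 g(u) du ≈ 50.41666667.
M_8 ≈ 49.98339844.
Error ≈ 50.41666667 − 49.98339844 ≈ 0.433268.

0.433268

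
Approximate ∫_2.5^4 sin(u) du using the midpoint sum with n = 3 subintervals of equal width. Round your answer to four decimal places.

Δu = (4 − 2.5)/3 = 0.5.
Midpoints: 2.75, 3.25, 3.75.
f(2.75) ≈ 0.3817, f(3.25) ≈ -0.1082, f(3.75) ≈ -0.5716.
Sum = Δu · [f(2.75) + f(3.25) + f(3.75)].
Sum ≈ -0.1490.

-0.1490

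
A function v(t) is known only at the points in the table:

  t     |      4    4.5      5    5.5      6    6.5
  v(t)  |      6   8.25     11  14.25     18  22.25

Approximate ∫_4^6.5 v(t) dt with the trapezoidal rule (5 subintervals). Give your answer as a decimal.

Δt = 0.5.
T_5 = (0.5/2)·[6 + 2·8.25 + 2·11 + 2·14.25 + 2·18 + 22.25] = 32.8125.

32.8125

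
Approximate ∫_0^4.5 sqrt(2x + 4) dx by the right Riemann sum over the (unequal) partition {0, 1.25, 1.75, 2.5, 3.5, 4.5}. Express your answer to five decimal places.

Subinterval widths: 1.25, 0.5, 0.75, 1, 1.
Right endpoints: 1.25, 1.75, 2.5, 3.5, 4.5.
f(1.25) ≈ 2.54951, f(1.75) ≈ 2.73861, f(2.5) ≈ 3.00000, f(3.5) ≈ 3.31662, f(4.5) ≈ 3.60555.
Sum = Σ Δx_i · f(x_i).
Sum ≈ 13.72837.

13.72837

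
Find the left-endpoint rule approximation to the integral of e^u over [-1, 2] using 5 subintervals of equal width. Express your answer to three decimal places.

Δu = (2 − (-1))/5 = 0.6.
Left endpoints: -1, -0.4, 0.2, 0.8, 1.4.
f(-1) ≈ 0.368, f(-0.4) ≈ 0.670, f(0.2) ≈ 1.221, f(0.8) ≈ 2.226, f(1.4) ≈ 4.055.
Sum = Δu · [f(-1) + f(-0.4) + f(0.2) + f(0.8) + f(1.4)].
Sum ≈ 5.124.

5.124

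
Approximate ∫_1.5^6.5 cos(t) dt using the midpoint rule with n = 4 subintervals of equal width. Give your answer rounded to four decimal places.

-0.8357

Δt = (6.5 − 1.5)/4 = 1.25.
Midpoints: 2.125, 3.375, 4.625, 5.875.
f(2.125) ≈ -0.5263, f(3.375) ≈ -0.9729, f(4.625) ≈ -0.0873, f(5.875) ≈ 0.9178.
Sum = Δt · [f(2.125) + f(3.375) + f(4.625) + f(5.875)].
Sum ≈ -0.8357.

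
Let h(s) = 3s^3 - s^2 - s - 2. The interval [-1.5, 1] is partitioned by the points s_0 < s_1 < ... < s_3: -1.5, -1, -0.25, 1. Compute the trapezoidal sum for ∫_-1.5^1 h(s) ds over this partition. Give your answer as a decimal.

Subinterval widths: 0.5, 0.75, 1.25.
h(-1.5) = -12.875, h(-1) = -5, h(-0.25) = -1.859375, h(1) = -1.
On each subinterval the trapezoid contributes (Δs_i/2)·[h(s_{i-1}) + h(s_i)].
Sum = -8.828125.

-8.828125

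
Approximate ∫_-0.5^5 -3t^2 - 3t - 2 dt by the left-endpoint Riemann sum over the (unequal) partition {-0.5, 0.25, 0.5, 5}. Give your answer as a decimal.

Subinterval widths: 0.75, 0.25, 4.5.
Left endpoints: -0.5, 0.25, 0.5.
f(-0.5) = -1.25, f(0.25) = -2.9375, f(0.5) = -4.25.
Sum = Σ Δt_i · f(t_i).
Sum = -20.796875.

-20.796875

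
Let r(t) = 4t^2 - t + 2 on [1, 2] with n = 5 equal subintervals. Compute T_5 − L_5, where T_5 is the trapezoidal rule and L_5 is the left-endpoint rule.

T_5 = 9.86.
L_5 = 8.76.
T_5 − L_5 = 1.1.

1.1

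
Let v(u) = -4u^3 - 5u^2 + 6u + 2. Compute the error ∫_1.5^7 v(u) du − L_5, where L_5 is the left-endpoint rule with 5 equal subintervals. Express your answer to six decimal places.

-795.474167

Exact integral: ∫_1.5^7 v(u) du ≈ -2810.72916667.
L_5 = -2015.255.
Error ≈ -2810.72916667 − (-2015.255) ≈ -795.474167.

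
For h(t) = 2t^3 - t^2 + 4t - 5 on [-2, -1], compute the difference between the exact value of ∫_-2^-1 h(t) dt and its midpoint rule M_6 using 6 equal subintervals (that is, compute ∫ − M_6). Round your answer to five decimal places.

-0.02315

Exact integral: ∫_-2^-1 h(t) dt ≈ -20.8333333.
M_6 ≈ -20.8101852.
Error ≈ -20.8333333 − (-20.8101852) ≈ -0.02315.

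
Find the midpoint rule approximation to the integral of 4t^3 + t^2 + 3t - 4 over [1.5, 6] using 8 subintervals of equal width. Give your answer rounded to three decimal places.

1388.979

Δt = (6 − 1.5)/8 = 0.5625.
Midpoints: 1.78125, 2.34375, 2.90625, 3.46875, 4.03125, 4.59375, 5.15625, 5.71875.
f(1.78125) = 222193/8192, f(2.34375) = 491707/8192, f(2.90625) = 912205/8192, f(3.46875) = 1518679/8192, f(4.03125) = 2346121/8192, f(4.59375) = 3429523/8192, f(5.15625) = 4803877/8192, f(5.71875) = 6504175/8192.
Sum = Δt · [f(1.78125) + f(2.34375) + f(2.90625) + ...].
Sum ≈ 1388.979.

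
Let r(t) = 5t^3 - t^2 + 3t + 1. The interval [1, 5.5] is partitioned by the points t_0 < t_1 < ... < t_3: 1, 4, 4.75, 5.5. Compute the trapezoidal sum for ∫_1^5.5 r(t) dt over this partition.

1309.95703125

Subinterval widths: 3, 0.75, 0.75.
r(1) = 8, r(4) = 317, r(4.75) = 528.546875, r(5.5) = 819.125.
On each subinterval the trapezoid contributes (Δt_i/2)·[r(t_{i-1}) + r(t_i)].
Sum = 1309.95703125.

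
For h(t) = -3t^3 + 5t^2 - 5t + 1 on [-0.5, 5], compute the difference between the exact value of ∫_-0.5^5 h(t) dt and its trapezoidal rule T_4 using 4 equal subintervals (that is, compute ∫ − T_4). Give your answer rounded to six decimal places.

Exact integral: ∫_-0.5^5 h(t) dt ≈ -316.53645833.
T_4 ≈ -342.96582031.
Error ≈ -316.53645833 − (-342.96582031) ≈ 26.429362.

26.429362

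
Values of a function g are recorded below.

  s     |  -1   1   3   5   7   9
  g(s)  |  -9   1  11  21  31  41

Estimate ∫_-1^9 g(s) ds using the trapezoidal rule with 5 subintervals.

160

Δs = 2.
T_5 = (2/2)·[(-9) + 2·1 + 2·11 + 2·21 + 2·31 + 41] = 160.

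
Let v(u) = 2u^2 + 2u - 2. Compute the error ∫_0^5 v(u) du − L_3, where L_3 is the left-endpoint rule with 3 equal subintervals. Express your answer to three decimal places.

Exact integral: ∫_0^5 v(u) du ≈ 98.33333.
L_3 ≈ 52.96296.
Error ≈ 98.33333 − 52.96296 ≈ 45.370.

45.370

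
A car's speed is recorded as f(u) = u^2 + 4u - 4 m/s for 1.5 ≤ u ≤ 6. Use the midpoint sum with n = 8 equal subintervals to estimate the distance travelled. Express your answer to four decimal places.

120.2563

Δu = (6 − 1.5)/8 = 0.5625.
Midpoints: 1.78125, 2.34375, 2.90625, 3.46875, 4.03125, 4.59375, 5.15625, 5.71875.
f(1.78125) = 6449/1024, f(2.34375) = 11129/1024, f(2.90625) = 16457/1024, f(3.46875) = 22433/1024, f(4.03125) = 29057/1024, f(4.59375) = 36329/1024, f(5.15625) = 44249/1024, f(5.71875) = 52817/1024.
Sum = Δu · [f(1.78125) + f(2.34375) + f(2.90625) + ...].
Sum ≈ 120.2563.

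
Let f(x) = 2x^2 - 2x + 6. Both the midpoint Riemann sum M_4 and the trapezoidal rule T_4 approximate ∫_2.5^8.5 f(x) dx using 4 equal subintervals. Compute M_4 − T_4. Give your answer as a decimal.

-6.75

M_4 = 366.75.
T_4 = 373.5.
M_4 − T_4 = -6.75.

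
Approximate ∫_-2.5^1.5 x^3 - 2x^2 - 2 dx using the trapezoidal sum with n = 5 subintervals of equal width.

Δx = (1.5 − (-2.5))/5 = 0.8.
f(-2.5) = -30.125, f(-1.7) = -12.693, f(-0.9) = -4.349, f(-0.1) = -2.021, f(0.7) = -2.637, f(1.5) = -3.125.
T_5 = (Δx/2)·[f(x_0) + 2f(x_1) + ... + 2f(x_{4}) + f(x_5)].
Sum = -30.66.

-30.66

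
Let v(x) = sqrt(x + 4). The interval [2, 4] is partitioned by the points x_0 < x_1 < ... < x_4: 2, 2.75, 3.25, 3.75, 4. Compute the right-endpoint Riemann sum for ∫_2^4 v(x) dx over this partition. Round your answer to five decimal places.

Subinterval widths: 0.75, 0.5, 0.5, 0.25.
Right endpoints: 2.75, 3.25, 3.75, 4.
v(2.75) ≈ 2.59808, v(3.25) ≈ 2.69258, v(3.75) ≈ 2.78388, v(4) ≈ 2.82843.
Sum = Σ Δx_i · v(x_i).
Sum ≈ 5.39390.

5.39390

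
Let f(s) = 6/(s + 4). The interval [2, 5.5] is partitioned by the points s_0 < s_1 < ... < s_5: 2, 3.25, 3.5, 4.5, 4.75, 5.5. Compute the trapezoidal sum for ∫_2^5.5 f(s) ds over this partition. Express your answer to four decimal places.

Subinterval widths: 1.25, 0.25, 1, 0.25, 0.75.
f(2) = 1, f(3.25) = 24/29, f(3.5) = 0.8, f(4.5) = 12/17, f(4.75) = 24/35, f(5.5) = 12/19.
On each subinterval the trapezoid contributes (Δs_i/2)·[f(s_{i-1}) + f(s_i)].
Sum ≈ 2.7666.

2.7666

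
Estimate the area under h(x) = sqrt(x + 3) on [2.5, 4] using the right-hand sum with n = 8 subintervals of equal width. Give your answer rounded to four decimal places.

Δx = (4 − 2.5)/8 = 0.1875.
Right endpoints: 2.6875, 2.875, 3.0625, 3.25, 3.4375, 3.625, 3.8125, 4.
h(2.6875) ≈ 2.3848, h(2.875) ≈ 2.4238, h(3.0625) ≈ 2.4622, h(3.25) ≈ 2.5000, h(3.4375) ≈ 2.5372, h(3.625) ≈ 2.5739, h(3.8125) ≈ 2.6101, h(4) ≈ 2.6458.
Sum = Δx · [h(2.6875) + h(2.875) + h(3.0625) + ...].
Sum ≈ 3.7758.

3.7758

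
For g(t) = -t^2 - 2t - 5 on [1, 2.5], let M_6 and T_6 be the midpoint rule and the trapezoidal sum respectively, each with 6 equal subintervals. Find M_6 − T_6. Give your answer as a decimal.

0.0234375

M_6 = -17.6171875.
T_6 = -17.640625.
M_6 − T_6 = 0.0234375.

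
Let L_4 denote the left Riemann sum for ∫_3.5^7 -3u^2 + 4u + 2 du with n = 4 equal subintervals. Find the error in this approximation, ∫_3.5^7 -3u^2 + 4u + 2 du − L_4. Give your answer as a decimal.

Exact integral: ∫_3.5^7 f(u) du = -219.625.
L_4 = -178.85546875.
Error = -219.625 − (-178.85546875) = -40.76953125.

-40.76953125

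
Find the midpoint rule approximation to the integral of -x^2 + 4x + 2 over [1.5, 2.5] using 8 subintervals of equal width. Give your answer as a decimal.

5.91796875

Δx = (2.5 − 1.5)/8 = 0.125.
Midpoints: 1.5625, 1.6875, 1.8125, 1.9375, 2.0625, 2.1875, 2.3125, 2.4375.
f(1.5625) = 5.80859375, f(1.6875) = 5.90234375, f(1.8125) = 5.96484375, f(1.9375) = 5.99609375, f(2.0625) = 5.99609375, f(2.1875) = 5.96484375, f(2.3125) = 5.90234375, f(2.4375) = 5.80859375.
Sum = Δx · [f(1.5625) + f(1.6875) + f(1.8125) + ...].
Sum = 5.91796875.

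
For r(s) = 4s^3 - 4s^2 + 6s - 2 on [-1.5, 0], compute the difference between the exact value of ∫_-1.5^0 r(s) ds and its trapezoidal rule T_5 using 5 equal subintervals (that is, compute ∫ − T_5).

Exact integral: ∫_-1.5^0 r(s) ds = -19.3125.
T_5 = -19.605.
Error = -19.3125 − (-19.605) = 0.2925.

0.2925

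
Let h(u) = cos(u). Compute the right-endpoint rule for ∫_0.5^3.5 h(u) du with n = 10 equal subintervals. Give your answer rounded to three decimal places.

Δu = (3.5 − 0.5)/10 = 0.3.
Right endpoints: 0.8, 1.1, 1.4, 1.7, 2, 2.3, 2.6, 2.9, 3.2, 3.5.
h(0.8) ≈ 0.697, h(1.1) ≈ 0.454, h(1.4) ≈ 0.170, h(1.7) ≈ -0.129, h(2) ≈ -0.416, h(2.3) ≈ -0.666, h(2.6) ≈ -0.857, h(2.9) ≈ -0.971, h(3.2) ≈ -0.998, h(3.5) ≈ -0.936.
Sum = Δu · [h(0.8) + h(1.1) + h(1.4) + ...].
Sum ≈ -1.096.

-1.096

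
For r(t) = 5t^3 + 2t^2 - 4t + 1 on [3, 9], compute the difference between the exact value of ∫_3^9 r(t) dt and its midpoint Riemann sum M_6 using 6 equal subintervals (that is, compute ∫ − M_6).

46

Exact integral: ∫_3^9 r(t) dt = 8430.
M_6 = 8384.
Error = 8430 − 8384 = 46.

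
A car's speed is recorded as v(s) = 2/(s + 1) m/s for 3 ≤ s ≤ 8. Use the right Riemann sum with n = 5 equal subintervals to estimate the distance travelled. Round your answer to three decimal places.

Δs = (8 − 3)/5 = 1.
Right endpoints: 4, 5, 6, 7, 8.
v(4) = 0.4, v(5) = 1/3, v(6) = 2/7, v(7) = 0.25, v(8) = 2/9.
Sum = Δs · [v(4) + v(5) + v(6) + v(7) + v(8)].
Sum ≈ 1.491.

1.491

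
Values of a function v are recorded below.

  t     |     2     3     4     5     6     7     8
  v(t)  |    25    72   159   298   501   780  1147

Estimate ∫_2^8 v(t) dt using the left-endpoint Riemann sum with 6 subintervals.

Δt = 1.
Sum = 1·[25 + 72 + 159 + 298 + 501 + 780] = 1835.

1835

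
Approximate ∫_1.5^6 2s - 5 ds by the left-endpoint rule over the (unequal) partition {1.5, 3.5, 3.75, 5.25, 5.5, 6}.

Subinterval widths: 2, 0.25, 1.5, 0.25, 0.5.
Left endpoints: 1.5, 3.5, 3.75, 5.25, 5.5.
f(1.5) = -2, f(3.5) = 2, f(3.75) = 2.5, f(5.25) = 5.5, f(5.5) = 6.
Sum = Σ Δs_i · f(s_i).
Sum = 4.625.

4.625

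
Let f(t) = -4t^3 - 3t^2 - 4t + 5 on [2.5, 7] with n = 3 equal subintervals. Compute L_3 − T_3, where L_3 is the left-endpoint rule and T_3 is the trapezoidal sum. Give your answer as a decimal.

L_3 = -1761.75.
T_3 = -2853.5625.
L_3 − T_3 = 1091.8125.

1091.8125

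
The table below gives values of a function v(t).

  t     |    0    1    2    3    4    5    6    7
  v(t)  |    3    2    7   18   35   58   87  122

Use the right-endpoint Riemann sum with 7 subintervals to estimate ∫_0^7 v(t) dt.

329

Δt = 1.
Sum = 1·[2 + 7 + 18 + 35 + 58 + 87 + 122] = 329.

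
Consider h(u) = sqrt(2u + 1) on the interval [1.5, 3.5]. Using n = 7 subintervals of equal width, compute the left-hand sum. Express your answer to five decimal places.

Δu = (3.5 − 1.5)/7 = 2/7.
Left endpoints: 1.5, 25/14, 29/14, 33/14, 37/14, 41/14, 45/14.
h(1.5) ≈ 2.00000, h(25/14) ≈ 2.13809, h(29/14) ≈ 2.26779, h(33/14) ≈ 2.39046, h(37/14) ≈ 2.50713, h(41/14) ≈ 2.61861, h(45/14) ≈ 2.72554.
Sum = Δu · [h(1.5) + h(25/14) + h(29/14) + ...].
Sum ≈ 4.75646.

4.75646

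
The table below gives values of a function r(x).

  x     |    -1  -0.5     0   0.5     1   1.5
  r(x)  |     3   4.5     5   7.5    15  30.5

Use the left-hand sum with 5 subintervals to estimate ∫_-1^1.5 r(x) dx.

Δx = 0.5.
Sum = 0.5·[3 + 4.5 + 5 + 7.5 + 15] = 17.5.

17.5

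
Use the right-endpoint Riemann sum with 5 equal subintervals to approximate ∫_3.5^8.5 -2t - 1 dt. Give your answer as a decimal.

Δt = (8.5 − 3.5)/5 = 1.
Right endpoints: 4.5, 5.5, 6.5, 7.5, 8.5.
f(4.5) = -10, f(5.5) = -12, f(6.5) = -14, f(7.5) = -16, f(8.5) = -18.
Sum = Δt · [f(4.5) + f(5.5) + f(6.5) + f(7.5) + f(8.5)].
Sum = -70.

-70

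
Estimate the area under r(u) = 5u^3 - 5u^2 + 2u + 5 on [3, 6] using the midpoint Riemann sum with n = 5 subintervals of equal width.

1240.125

Δu = (6 − 3)/5 = 0.6.
Midpoints: 3.3, 3.9, 4.5, 5.1, 5.7.
r(3.3) = 136.835, r(3.9) = 233.345, r(4.5) = 368.375, r(5.1) = 548.405, r(5.7) = 779.915.
Sum = Δu · [r(3.3) + r(3.9) + r(4.5) + r(5.1) + r(5.7)].
Sum = 1240.125.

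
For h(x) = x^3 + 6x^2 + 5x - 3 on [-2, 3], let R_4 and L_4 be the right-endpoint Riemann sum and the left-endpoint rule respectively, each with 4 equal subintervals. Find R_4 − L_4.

112.5

R_4 = 149.765625.
L_4 = 37.265625.
R_4 − L_4 = 112.5.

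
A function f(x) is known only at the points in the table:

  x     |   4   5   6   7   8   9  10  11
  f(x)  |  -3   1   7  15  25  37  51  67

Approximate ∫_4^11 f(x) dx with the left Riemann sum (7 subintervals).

133

Δx = 1.
Sum = 1·[(-3) + 1 + 7 + 15 + 25 + 37 + 51] = 133.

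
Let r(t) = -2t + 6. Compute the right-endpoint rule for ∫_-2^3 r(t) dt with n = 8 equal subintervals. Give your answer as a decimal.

Δt = (3 − (-2))/8 = 0.625.
Right endpoints: -1.375, -0.75, -0.125, 0.5, 1.125, 1.75, 2.375, 3.
r(-1.375) = 8.75, r(-0.75) = 7.5, r(-0.125) = 6.25, r(0.5) = 5, r(1.125) = 3.75, r(1.75) = 2.5, r(2.375) = 1.25, r(3) = 0.
Sum = Δt · [r(-1.375) + r(-0.75) + r(-0.125) + ...].
Sum = 21.875.

21.875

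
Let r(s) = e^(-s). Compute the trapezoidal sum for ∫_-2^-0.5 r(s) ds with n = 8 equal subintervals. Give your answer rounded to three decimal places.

Δs = (-0.5 − (-2))/8 = 0.1875.
r(-2) ≈ 7.389, r(-1.8125) ≈ 6.126, r(-1.625) ≈ 5.078, r(-1.4375) ≈ 4.210, r(-1.25) ≈ 3.490, r(-1.0625) ≈ 2.894, r(-0.875) ≈ 2.399, r(-0.6875) ≈ 1.989, r(-0.5) ≈ 1.649.
T_8 = (Δs/2)·[r(s_0) + 2r(s_1) + ... + 2r(s_{7}) + r(s_8)].
Sum ≈ 5.757.

5.757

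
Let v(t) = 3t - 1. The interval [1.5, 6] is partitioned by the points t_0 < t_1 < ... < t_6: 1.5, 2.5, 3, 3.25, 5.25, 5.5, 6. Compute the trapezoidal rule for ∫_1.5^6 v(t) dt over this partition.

Subinterval widths: 1, 0.5, 0.25, 2, 0.25, 0.5.
v(1.5) = 3.5, v(2.5) = 6.5, v(3) = 8, v(3.25) = 8.75, v(5.25) = 14.75, v(5.5) = 15.5, v(6) = 17.
On each subinterval the trapezoid contributes (Δt_i/2)·[v(t_{i-1}) + v(t_i)].
Sum = 46.125.

46.125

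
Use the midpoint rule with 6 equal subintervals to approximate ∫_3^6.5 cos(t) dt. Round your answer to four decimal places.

0.0751

Δt = (6.5 − 3)/6 = 7/12.
Midpoints: 79/24, 3.875, 107/24, 121/24, 5.625, 149/24.
f(79/24) ≈ -0.9888, f(3.875) ≈ -0.7429, f(107/24) ≈ -0.2513, f(121/24) ≈ 0.3234, f(5.625) ≈ 0.7911, f(149/24) ≈ 0.9972.
Sum = Δt · [f(79/24) + f(3.875) + f(107/24) + ...].
Sum ≈ 0.0751.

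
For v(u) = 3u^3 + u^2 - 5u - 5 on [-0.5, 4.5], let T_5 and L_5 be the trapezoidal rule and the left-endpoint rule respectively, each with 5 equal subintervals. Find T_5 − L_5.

134.375

T_5 = 278.75.
L_5 = 144.375.
T_5 − L_5 = 134.375.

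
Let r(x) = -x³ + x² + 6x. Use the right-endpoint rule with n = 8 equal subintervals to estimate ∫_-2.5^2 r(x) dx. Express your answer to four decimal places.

7.6223

Δx = (2 − (-2.5))/8 = 0.5625.
Right endpoints: -1.9375, -1.375, -0.8125, -0.25, 0.3125, 0.875, 1.4375, 2.
r(-1.9375) = -2449/4096, r(-1.375) = -1925/512, r(-0.8125) = -15067/4096, r(-0.25) = -1.421875, r(0.3125) = 7955/4096, r(0.875) = 2737/512, r(1.4375) = 31625/4096, r(2) = 8.
Sum = Δx · [r(-1.9375) + r(-1.375) + r(-0.8125) + ...].
Sum ≈ 7.6223.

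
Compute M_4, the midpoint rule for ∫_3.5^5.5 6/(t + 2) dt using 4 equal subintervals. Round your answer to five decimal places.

1.85998

Δt = (5.5 − 3.5)/4 = 0.5.
Midpoints: 3.75, 4.25, 4.75, 5.25.
f(3.75) = 24/23, f(4.25) = 0.96, f(4.75) = 8/9, f(5.25) = 24/29.
Sum = Δt · [f(3.75) + f(4.25) + f(4.75) + f(5.25)].
Sum ≈ 1.85998.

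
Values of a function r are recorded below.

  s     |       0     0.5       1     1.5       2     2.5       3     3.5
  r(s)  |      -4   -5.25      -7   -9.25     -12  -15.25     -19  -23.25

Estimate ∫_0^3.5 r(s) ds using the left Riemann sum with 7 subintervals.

-35.875

Δs = 0.5.
Sum = 0.5·[(-4) + (-5.25) + (-7) + (-9.25) + (-12) + (-15.25) + (-19)] = -35.875.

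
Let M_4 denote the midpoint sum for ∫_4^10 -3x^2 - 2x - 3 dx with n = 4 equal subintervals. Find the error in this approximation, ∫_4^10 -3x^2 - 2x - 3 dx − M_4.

Exact integral: ∫_4^10 f(x) dx = -1038.
M_4 = -1034.625.
Error = -1038 − (-1034.625) = -3.375.

-3.375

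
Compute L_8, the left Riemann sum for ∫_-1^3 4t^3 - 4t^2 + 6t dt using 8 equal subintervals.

42

Δt = (3 − (-1))/8 = 0.5.
Left endpoints: -1, -0.5, 0, 0.5, 1, 1.5, 2, 2.5.
f(-1) = -14, f(-0.5) = -4.5, f(0) = 0, f(0.5) = 2.5, f(1) = 6, f(1.5) = 13.5, f(2) = 28, f(2.5) = 52.5.
Sum = Δt · [f(-1) + f(-0.5) + f(0) + ...].
Sum = 42.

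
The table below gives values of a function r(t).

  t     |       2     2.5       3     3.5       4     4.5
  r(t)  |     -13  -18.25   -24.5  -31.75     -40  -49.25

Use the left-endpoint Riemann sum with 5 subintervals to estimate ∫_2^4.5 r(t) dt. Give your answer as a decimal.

Δt = 0.5.
Sum = 0.5·[(-13) + (-18.25) + (-24.5) + (-31.75) + (-40)] = -63.75.

-63.75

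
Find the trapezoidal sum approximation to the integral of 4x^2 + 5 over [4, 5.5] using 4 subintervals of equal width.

Δx = (5.5 − 4)/4 = 0.375.
f(4) = 69, f(4.375) = 81.5625, f(4.75) = 95.25, f(5.125) = 110.0625, f(5.5) = 126.
T_4 = (Δx/2)·[f(x_0) + 2f(x_1) + 2f(x_2) + 2f(x_3) + f(x_4)].
Sum = 144.140625.

144.140625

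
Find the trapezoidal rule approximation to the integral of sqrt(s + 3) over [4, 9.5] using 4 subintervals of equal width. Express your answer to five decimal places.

17.10846

Δs = (9.5 − 4)/4 = 1.375.
f(4) ≈ 2.64575, f(5.375) ≈ 2.89396, f(6.75) ≈ 3.12250, f(8.125) ≈ 3.33542, f(9.5) ≈ 3.53553.
T_4 = (Δs/2)·[f(s_0) + 2f(s_1) + 2f(s_2) + 2f(s_3) + f(s_4)].
Sum ≈ 17.10846.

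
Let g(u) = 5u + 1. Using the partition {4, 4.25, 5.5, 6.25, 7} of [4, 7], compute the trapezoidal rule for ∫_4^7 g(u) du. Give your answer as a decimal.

85.5

Subinterval widths: 0.25, 1.25, 0.75, 0.75.
g(4) = 21, g(4.25) = 22.25, g(5.5) = 28.5, g(6.25) = 32.25, g(7) = 36.
On each subinterval the trapezoid contributes (Δu_i/2)·[g(u_{i-1}) + g(u_i)].
Sum = 85.5.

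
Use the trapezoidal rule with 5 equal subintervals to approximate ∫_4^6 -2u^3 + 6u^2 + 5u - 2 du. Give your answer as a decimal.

-171.28

Δu = (6 − 4)/5 = 0.4.
f(4) = -14, f(4.4) = -34.208, f(4.8) = -60.944, f(5.2) = -94.976, f(5.6) = -137.072, f(6) = -188.
T_5 = (Δu/2)·[f(u_0) + 2f(u_1) + ... + 2f(u_{4}) + f(u_5)].
Sum = -171.28.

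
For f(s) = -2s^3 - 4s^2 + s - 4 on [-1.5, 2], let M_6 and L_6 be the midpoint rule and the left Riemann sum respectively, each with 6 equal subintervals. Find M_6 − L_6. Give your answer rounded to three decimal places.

M_6 ≈ -33.21455.
L_6 ≈ -27.19589.
M_6 − L_6 ≈ -6.019.

-6.019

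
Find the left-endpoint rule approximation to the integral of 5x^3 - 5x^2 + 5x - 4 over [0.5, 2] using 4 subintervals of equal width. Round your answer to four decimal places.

Δx = (2 − 0.5)/4 = 0.375.
Left endpoints: 0.5, 0.875, 1.25, 1.625.
f(0.5) = -2.125, f(0.875) = -53/512, f(1.25) = 4.203125, f(1.625) = 6337/512.
Sum = Δx · [f(0.5) + f(0.875) + f(1.25) + f(1.625)].
Sum ≈ 5.3818.

5.3818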